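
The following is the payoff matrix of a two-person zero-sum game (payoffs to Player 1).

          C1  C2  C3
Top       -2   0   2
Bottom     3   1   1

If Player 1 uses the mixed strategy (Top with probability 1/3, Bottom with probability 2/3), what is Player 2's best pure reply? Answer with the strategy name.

C2

If Player 2 plays C1, Player 1's expected payoff is (1/3)·(-2) + (2/3)·3 = 4/3.
If Player 2 plays C2, Player 1's expected payoff is (1/3)·0 + (2/3)·1 = 2/3.
If Player 2 plays C3, Player 1's expected payoff is (1/3)·2 + (2/3)·1 = 4/3.
Player 2 minimizes Player 1's payoff; the smallest is 2/3, so the best response is C2.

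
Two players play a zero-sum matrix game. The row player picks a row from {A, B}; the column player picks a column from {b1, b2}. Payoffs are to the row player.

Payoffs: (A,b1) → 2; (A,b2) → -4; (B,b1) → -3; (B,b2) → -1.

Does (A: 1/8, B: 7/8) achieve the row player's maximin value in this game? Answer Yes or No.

No

Against b1 this mix gives (1/8)·2 + (7/8)·(-3) = -19/8.
Against b2 this mix gives (1/8)·(-4) + (7/8)·(-1) = -11/8.
The column player will play b1, holding the row player to -19/8. Shifting weight toward the row that does better against b1 would raise this floor (the equalizing mix achieves -7/4 against both b1 and b2), so the proposed strategy is not optimal.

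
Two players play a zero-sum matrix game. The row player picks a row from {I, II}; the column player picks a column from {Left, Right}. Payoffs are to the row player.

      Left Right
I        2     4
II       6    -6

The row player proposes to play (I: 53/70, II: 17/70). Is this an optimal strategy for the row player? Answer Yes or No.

Against Left this mix gives (53/70)·2 + (17/70)·6 = 104/35.
Against Right this mix gives (53/70)·4 + (17/70)·(-6) = 11/7.
The column player will play Right, holding the row player to 11/7. Shifting weight toward the row that does better against Right would raise this floor (the equalizing mix achieves 18/7 against both Right and Left), so the proposed strategy is not optimal.

No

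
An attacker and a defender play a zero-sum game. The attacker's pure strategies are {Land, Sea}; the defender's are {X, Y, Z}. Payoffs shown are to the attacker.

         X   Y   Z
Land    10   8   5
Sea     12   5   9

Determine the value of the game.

Row minima: Land → 5, Sea → 5; maximin = 5.
Column maxima: X → 12, Y → 8, Z → 9; minimax = 8.
5 ≠ 8, so there is no saddle point; optimal play is mixed.
X is strictly dominated by Y (it gives the attacker strictly more in every row), so the defender never plays it.
On the remaining 2×2 (Land, Sea vs Y, Z):
Let the attacker play Land with probability p. Expected payoff against Y: 8p + 5(1−p) = 3p + 5; against Z: 5p + 9(1−p) = −4p + 9.
Setting these equal: 3p + 5 = −4p + 9 ⇒ 7p = 4 ⇒ p = 4/7, and the value is (3)·(4/7) + 5 = 47/7.
For the defender: with q = P(Y), equating Land's and Sea's payoffs gives 3q + 5 = −4q + 9 ⇒ q = 4/7.

47/7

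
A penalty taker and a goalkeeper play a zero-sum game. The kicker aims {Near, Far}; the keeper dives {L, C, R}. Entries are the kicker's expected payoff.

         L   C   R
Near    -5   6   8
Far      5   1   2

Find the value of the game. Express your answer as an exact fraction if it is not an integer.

7/3

Row minima: Near → -5, Far → 1; maximin = 1.
Column maxima: L → 5, C → 6, R → 8; minimax = 5.
1 ≠ 5, so there is no saddle point; optimal play is mixed.
R is strictly dominated by C (it gives the kicker strictly more in every row), so the keeper never plays it.
On the remaining 2×2 (Near, Far vs L, C):
Let the kicker play Near with probability p. Expected payoff against L: (-5)p + 5(1−p) = −10p + 5; against C: 6p + 1(1−p) = 5p + 1.
Setting these equal: −10p + 5 = 5p + 1 ⇒ −15p = -4 ⇒ p = 4/15, and the value is (-10)·(4/15) + 5 = 7/3.
For the keeper: with q = P(L), equating Near's and Far's payoffs gives −11q + 6 = 4q + 1 ⇒ q = 1/3.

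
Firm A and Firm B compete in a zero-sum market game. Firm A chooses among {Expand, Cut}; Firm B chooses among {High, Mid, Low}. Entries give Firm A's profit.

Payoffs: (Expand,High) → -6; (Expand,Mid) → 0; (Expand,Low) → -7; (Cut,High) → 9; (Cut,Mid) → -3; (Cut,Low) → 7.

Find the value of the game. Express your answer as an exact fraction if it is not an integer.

Row minima: Expand → -7, Cut → -3; maximin = -3.
Column maxima: High → 9, Mid → 0, Low → 7; minimax = 0.
-3 ≠ 0, so there is no saddle point; optimal play is mixed.
High is strictly dominated by Low (it gives Firm A strictly more in every row), so Firm B never plays it.
On the remaining 2×2 (Expand, Cut vs Mid, Low):
Let Firm A play Expand with probability p. Expected payoff against Mid: 0p + (-3)(1−p) = 3p − 3; against Low: (-7)p + 7(1−p) = −14p + 7.
Setting these equal: 3p − 3 = −14p + 7 ⇒ 17p = 10 ⇒ p = 10/17, and the value is (3)·(10/17) − 3 = -21/17.
For Firm B: with q = P(Mid), equating Expand's and Cut's payoffs gives 7q − 7 = −10q + 7 ⇒ q = 14/17.

-21/17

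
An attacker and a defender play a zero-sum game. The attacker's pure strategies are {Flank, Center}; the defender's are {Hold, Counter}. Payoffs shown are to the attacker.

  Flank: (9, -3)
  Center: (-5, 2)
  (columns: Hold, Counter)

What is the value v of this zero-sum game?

3/19

Row minima: Flank → -3, Center → -5; maximin = -3.
Column maxima: Hold → 9, Counter → 2; minimax = 2.
-3 ≠ 2, so there is no saddle point; optimal play is mixed.
Let the attacker play Flank with probability p. Expected payoff against Hold: 9p + (-5)(1−p) = 14p − 5; against Counter: (-3)p + 2(1−p) = −5p + 2.
Setting these equal: 14p − 5 = −5p + 2 ⇒ 19p = 7 ⇒ p = 7/19, and the value is (14)·(7/19) − 5 = 3/19.
For the defender: with q = P(Hold), equating Flank's and Center's payoffs gives 12q − 3 = −7q + 2 ⇒ q = 5/19.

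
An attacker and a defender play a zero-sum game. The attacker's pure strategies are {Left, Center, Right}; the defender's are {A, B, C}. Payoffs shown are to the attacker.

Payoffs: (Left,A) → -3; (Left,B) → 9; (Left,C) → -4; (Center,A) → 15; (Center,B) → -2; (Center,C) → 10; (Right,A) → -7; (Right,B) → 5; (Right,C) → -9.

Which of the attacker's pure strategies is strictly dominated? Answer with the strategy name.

Left gives a strictly higher payoff than Right against every column: -3 > -7, 9 > 5, -4 > -9.
So Right is strictly dominated and the attacker never plays it.

Right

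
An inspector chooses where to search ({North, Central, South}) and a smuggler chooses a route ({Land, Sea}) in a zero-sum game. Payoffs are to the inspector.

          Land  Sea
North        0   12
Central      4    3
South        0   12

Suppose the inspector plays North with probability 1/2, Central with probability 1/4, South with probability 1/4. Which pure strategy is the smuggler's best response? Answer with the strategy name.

Land

If the smuggler plays Land, the inspector's expected payoff is (1/2)·0 + (1/4)·4 + (1/4)·0 = 1.
If the smuggler plays Sea, the inspector's expected payoff is (1/2)·12 + (1/4)·3 + (1/4)·12 = 39/4.
The smuggler minimizes the inspector's payoff; the smallest is 1, so the best response is Land.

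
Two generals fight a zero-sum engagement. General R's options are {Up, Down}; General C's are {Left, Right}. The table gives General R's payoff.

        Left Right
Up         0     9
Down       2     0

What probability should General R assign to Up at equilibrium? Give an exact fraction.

2/11

Row minima: Up → 0, Down → 0; maximin = 0.
Column maxima: Left → 2, Right → 9; minimax = 2.
0 ≠ 2, so there is no saddle point; optimal play is mixed.
Let General R play Up with probability p. Expected payoff against Left: 0p + 2(1−p) = −2p + 2; against Right: 9p + 0(1−p) = 9p.
Setting these equal: −2p + 2 = 9p ⇒ −11p = -2 ⇒ p = 2/11, and the value is (-2)·(2/11) + 2 = 18/11.
For General C: with q = P(Left), equating Up's and Down's payoffs gives −9q + 9 = 2q ⇒ q = 9/11.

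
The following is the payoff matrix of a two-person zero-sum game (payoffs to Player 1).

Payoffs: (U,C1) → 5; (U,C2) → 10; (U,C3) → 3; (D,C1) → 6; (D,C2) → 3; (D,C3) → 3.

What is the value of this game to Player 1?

Row minima: U → 3, D → 3; maximin = 3.
Column maxima: C1 → 6, C2 → 10, C3 → 3; minimax = 3.
Since maximin = minimax = 3, there is a saddle point and the value is 3.

3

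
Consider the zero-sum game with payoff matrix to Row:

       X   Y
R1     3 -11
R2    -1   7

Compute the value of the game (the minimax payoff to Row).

Row minima: R1 → -11, R2 → -1; maximin = -1.
Column maxima: X → 3, Y → 7; minimax = 3.
-1 ≠ 3, so there is no saddle point; optimal play is mixed.
Let Row play R1 with probability p. Expected payoff against X: 3p + (-1)(1−p) = 4p − 1; against Y: (-11)p + 7(1−p) = −18p + 7.
Setting these equal: 4p − 1 = −18p + 7 ⇒ 22p = 8 ⇒ p = 4/11, and the value is (4)·(4/11) − 1 = 5/11.
For Column: with q = P(X), equating R1's and R2's payoffs gives 14q − 11 = −8q + 7 ⇒ q = 9/11.

5/11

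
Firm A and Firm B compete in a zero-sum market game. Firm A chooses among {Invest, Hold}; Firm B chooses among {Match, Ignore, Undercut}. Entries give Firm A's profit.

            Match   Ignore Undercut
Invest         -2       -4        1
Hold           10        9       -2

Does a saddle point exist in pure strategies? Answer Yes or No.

Row minima: Invest → -4, Hold → -2; maximin = -2.
Column maxima: Match → 10, Ignore → 9, Undercut → 1; minimax = 1.
-2 ≠ 1, so no pure-strategy equilibrium exists.

No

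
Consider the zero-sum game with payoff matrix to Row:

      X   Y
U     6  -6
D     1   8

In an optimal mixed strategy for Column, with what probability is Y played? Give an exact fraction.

Row minima: U → -6, D → 1; maximin = 1.
Column maxima: X → 6, Y → 8; minimax = 6.
1 ≠ 6, so there is no saddle point; optimal play is mixed.
Let Row play U with probability p. Expected payoff against X: 6p + 1(1−p) = 5p + 1; against Y: (-6)p + 8(1−p) = −14p + 8.
Setting these equal: 5p + 1 = −14p + 8 ⇒ 19p = 7 ⇒ p = 7/19, and the value is (5)·(7/19) + 1 = 54/19.
For Column: with q = P(X), equating U's and D's payoffs gives 12q − 6 = −7q + 8 ⇒ q = 14/19.

5/19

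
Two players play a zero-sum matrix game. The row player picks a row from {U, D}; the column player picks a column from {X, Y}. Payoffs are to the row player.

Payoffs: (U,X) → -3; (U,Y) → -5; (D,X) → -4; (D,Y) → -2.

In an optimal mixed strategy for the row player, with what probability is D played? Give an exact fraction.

1/2

Row minima: U → -5, D → -4; maximin = -4.
Column maxima: X → -3, Y → -2; minimax = -3.
-4 ≠ -3, so there is no saddle point; optimal play is mixed.
Let the row player play U with probability p. Expected payoff against X: (-3)p + (-4)(1−p) = p − 4; against Y: (-5)p + (-2)(1−p) = −3p − 2.
Setting these equal: p − 4 = −3p − 2 ⇒ 4p = 2 ⇒ p = 1/2, and the value is (1)·(1/2) − 4 = -7/2.
For the column player: with q = P(X), equating U's and D's payoffs gives 2q − 5 = −2q − 2 ⇒ q = 3/4.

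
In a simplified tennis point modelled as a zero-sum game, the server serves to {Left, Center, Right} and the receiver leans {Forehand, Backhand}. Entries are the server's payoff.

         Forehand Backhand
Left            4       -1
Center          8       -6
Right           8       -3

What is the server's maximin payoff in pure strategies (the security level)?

Row minima: Left → -1, Center → -6, Right → -3.
The best of these is -1.

-1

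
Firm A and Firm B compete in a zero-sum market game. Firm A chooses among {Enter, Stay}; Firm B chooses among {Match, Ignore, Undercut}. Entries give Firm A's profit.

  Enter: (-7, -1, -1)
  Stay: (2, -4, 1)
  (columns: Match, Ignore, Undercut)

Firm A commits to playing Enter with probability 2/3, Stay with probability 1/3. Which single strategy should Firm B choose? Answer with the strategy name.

Match

If Firm B plays Match, Firm A's expected payoff is (2/3)·(-7) + (1/3)·2 = -4.
If Firm B plays Ignore, Firm A's expected payoff is (2/3)·(-1) + (1/3)·(-4) = -2.
If Firm B plays Undercut, Firm A's expected payoff is (2/3)·(-1) + (1/3)·1 = -1/3.
Firm B minimizes Firm A's payoff; the smallest is -4, so the best response is Match.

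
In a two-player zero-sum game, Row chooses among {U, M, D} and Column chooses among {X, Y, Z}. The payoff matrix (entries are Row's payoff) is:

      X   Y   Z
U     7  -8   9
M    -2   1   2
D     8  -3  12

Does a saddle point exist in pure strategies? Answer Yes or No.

Row minima: U → -8, M → -2, D → -3; maximin = -2.
Column maxima: X → 8, Y → 1, Z → 12; minimax = 1.
-2 ≠ 1, so no pure-strategy equilibrium exists.

No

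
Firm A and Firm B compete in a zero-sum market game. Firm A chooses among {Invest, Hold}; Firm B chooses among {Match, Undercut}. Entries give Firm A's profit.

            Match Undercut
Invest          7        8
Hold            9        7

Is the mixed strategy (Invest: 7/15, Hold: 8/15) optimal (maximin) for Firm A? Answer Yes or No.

No

Against Match this mix gives (7/15)·7 + (8/15)·9 = 121/15.
Against Undercut this mix gives (7/15)·8 + (8/15)·7 = 112/15.
Firm B will play Undercut, holding Firm A to 112/15. Shifting weight toward the row that does better against Undercut would raise this floor (the equalizing mix achieves 23/3 against both Undercut and Match), so the proposed strategy is not optimal.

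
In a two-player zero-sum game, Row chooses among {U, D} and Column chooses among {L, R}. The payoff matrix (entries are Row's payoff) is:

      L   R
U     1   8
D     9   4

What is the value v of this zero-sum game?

Row minima: U → 1, D → 4; maximin = 4.
Column maxima: L → 9, R → 8; minimax = 8.
4 ≠ 8, so there is no saddle point; optimal play is mixed.
Let Row play U with probability p. Expected payoff against L: 1p + 9(1−p) = −8p + 9; against R: 8p + 4(1−p) = 4p + 4.
Setting these equal: −8p + 9 = 4p + 4 ⇒ −12p = -5 ⇒ p = 5/12, and the value is (-8)·(5/12) + 9 = 17/3.
For Column: with q = P(L), equating U's and D's payoffs gives −7q + 8 = 5q + 4 ⇒ q = 1/3.

17/3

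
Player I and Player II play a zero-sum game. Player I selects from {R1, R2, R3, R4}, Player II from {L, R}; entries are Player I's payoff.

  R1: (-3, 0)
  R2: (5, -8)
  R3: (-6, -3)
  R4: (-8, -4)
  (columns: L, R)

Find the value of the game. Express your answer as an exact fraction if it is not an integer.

Row minima: R1 → -3, R2 → -8, R3 → -6, R4 → -8; maximin = -3.
Column maxima: L → 5, R → 0; minimax = 0.
-3 ≠ 0, so there is no saddle point; optimal play is mixed.
R3 is strictly dominated by R1, so Player I never plays it.
R4 is strictly dominated by R1, so Player I never plays it.
On the remaining 2×2 (R1, R2 vs L, R):
Let Player I play R1 with probability p. Expected payoff against L: (-3)p + 5(1−p) = −8p + 5; against R: 0p + (-8)(1−p) = 8p − 8.
Setting these equal: −8p + 5 = 8p − 8 ⇒ −16p = -13 ⇒ p = 13/16, and the value is (-8)·(13/16) + 5 = -3/2.
For Player II: with q = P(L), equating R1's and R2's payoffs gives −3q = 13q − 8 ⇒ q = 1/2.

-3/2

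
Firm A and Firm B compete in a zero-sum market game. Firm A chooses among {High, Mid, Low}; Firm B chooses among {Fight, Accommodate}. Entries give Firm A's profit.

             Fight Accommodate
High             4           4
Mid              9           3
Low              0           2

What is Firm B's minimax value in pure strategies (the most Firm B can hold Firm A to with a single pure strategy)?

4

Column maxima: Fight → 9, Accommodate → 4.
The smallest of these is 4.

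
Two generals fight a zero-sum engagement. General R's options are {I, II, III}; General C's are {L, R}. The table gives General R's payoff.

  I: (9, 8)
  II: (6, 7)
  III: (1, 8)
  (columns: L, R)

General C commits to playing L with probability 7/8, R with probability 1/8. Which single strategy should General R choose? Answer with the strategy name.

Expected payoff of I: (7/8)·9 + (1/8)·8 = 71/8.
Expected payoff of II: (7/8)·6 + (1/8)·7 = 49/8.
Expected payoff of III: (7/8)·1 + (1/8)·8 = 15/8.
The largest is 71/8, so General R's best response is I.

I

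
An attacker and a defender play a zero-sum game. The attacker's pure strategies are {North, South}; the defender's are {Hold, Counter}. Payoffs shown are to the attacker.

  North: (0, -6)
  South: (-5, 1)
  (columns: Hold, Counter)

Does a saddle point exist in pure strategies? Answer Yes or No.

No

Row minima: North → -6, South → -5; maximin = -5.
Column maxima: Hold → 0, Counter → 1; minimax = 0.
-5 ≠ 0, so no pure-strategy equilibrium exists.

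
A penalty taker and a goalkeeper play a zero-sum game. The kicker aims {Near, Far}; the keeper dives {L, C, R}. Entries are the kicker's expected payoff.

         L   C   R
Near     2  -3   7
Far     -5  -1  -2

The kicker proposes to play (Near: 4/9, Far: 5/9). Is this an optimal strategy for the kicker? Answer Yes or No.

Yes

Against L this mix gives (4/9)·2 + (5/9)·(-5) = -17/9.
Against C this mix gives (4/9)·(-3) + (5/9)·(-1) = -17/9.
Against R this mix gives (4/9)·7 + (5/9)·(-2) = 2.
All of the keeper's active replies (L, C) yield -17/9, and no column does worse for the kicker. The mix makes the keeper indifferent and guarantees -17/9, so it is optimal.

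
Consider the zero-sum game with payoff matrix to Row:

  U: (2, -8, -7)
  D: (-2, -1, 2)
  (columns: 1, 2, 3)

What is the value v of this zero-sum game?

Row minima: U → -8, D → -2; maximin = -2.
Column maxima: 1 → 2, 2 → -1, 3 → 2; minimax = -1.
-2 ≠ -1, so there is no saddle point; optimal play is mixed.
3 is strictly dominated by 2 (it gives Row strictly more in every row), so Column never plays it.
On the remaining 2×2 (U, D vs 1, 2):
Let Row play U with probability p. Expected payoff against 1: 2p + (-2)(1−p) = 4p − 2; against 2: (-8)p + (-1)(1−p) = −7p − 1.
Setting these equal: 4p − 2 = −7p − 1 ⇒ 11p = 1 ⇒ p = 1/11, and the value is (4)·(1/11) − 2 = -18/11.
For Column: with q = P(1), equating U's and D's payoffs gives 10q − 8 = −q − 1 ⇒ q = 7/11.

-18/11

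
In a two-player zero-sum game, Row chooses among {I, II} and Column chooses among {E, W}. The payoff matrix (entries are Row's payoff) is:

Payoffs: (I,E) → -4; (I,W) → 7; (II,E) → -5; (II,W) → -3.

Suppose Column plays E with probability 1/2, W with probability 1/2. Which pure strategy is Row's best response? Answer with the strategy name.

I

Expected payoff of I: (1/2)·(-4) + (1/2)·7 = 3/2.
Expected payoff of II: (1/2)·(-5) + (1/2)·(-3) = -4.
The largest is 3/2, so Row's best response is I.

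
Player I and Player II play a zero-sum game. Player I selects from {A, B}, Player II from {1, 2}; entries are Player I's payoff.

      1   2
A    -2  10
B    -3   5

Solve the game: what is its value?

Row minima: A → -2, B → -3; maximin = -2.
Column maxima: 1 → -2, 2 → 10; minimax = -2.
Since maximin = minimax = -2, there is a saddle point and the value is -2.

-2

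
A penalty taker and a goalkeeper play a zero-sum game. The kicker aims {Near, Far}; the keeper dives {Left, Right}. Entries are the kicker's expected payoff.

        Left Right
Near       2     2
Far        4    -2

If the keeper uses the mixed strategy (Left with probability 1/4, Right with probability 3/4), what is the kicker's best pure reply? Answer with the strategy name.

Expected payoff of Near: (1/4)·2 + (3/4)·2 = 2.
Expected payoff of Far: (1/4)·4 + (3/4)·(-2) = -1/2.
The largest is 2, so the kicker's best response is Near.

Near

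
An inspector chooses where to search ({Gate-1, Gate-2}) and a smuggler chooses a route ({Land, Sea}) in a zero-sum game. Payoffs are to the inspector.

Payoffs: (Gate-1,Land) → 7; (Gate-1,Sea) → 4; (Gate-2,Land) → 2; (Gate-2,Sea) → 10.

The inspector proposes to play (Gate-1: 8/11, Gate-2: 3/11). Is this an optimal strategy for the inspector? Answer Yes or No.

Yes

Against Land this mix gives (8/11)·7 + (3/11)·2 = 62/11.
Against Sea this mix gives (8/11)·4 + (3/11)·10 = 62/11.
All of the smuggler's active replies (Land, Sea) yield 62/11, and no column does worse for the inspector. The mix makes the smuggler indifferent and guarantees 62/11, so it is optimal.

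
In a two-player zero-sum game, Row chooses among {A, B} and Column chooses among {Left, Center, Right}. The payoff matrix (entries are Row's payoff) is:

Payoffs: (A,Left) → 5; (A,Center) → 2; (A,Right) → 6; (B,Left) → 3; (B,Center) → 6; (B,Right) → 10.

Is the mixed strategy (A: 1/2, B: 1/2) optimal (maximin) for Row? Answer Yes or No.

Against Left this mix gives (1/2)·5 + (1/2)·3 = 4.
Against Center this mix gives (1/2)·2 + (1/2)·6 = 4.
Against Right this mix gives (1/2)·6 + (1/2)·10 = 8.
All of Column's active replies (Left, Center) yield 4, and no column does worse for Row. The mix makes Column indifferent and guarantees 4, so it is optimal.

Yes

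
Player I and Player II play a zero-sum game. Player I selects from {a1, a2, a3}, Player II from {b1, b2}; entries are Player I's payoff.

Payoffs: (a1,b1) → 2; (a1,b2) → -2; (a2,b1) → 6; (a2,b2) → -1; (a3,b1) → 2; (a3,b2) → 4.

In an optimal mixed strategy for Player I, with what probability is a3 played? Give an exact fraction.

7/9

Row minima: a1 → -2, a2 → -1, a3 → 2; maximin = 2.
Column maxima: b1 → 6, b2 → 4; minimax = 4.
2 ≠ 4, so there is no saddle point; optimal play is mixed.
a1 is strictly dominated by a2, so Player I never plays it.
On the remaining 2×2 (a2, a3 vs b1, b2):
Let Player I play a2 with probability p. Expected payoff against b1: 6p + 2(1−p) = 4p + 2; against b2: (-1)p + 4(1−p) = −5p + 4.
Setting these equal: 4p + 2 = −5p + 4 ⇒ 9p = 2 ⇒ p = 2/9, and the value is (4)·(2/9) + 2 = 26/9.
For Player II: with q = P(b1), equating a2's and a3's payoffs gives 7q − 1 = −2q + 4 ⇒ q = 5/9.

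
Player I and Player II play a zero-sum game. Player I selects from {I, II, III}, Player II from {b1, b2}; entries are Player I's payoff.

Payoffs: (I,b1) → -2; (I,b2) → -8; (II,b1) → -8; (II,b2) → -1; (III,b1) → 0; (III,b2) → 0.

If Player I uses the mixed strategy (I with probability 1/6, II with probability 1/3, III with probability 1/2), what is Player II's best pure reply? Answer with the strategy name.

If Player II plays b1, Player I's expected payoff is (1/6)·(-2) + (1/3)·(-8) + (1/2)·0 = -3.
If Player II plays b2, Player I's expected payoff is (1/6)·(-8) + (1/3)·(-1) + (1/2)·0 = -5/3.
Player II minimizes Player I's payoff; the smallest is -3, so the best response is b1.

b1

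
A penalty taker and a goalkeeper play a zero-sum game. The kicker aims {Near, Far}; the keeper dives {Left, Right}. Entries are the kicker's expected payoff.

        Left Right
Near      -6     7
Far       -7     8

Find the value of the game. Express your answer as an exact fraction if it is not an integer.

-6

Row minima: Near → -6, Far → -7; maximin = -6.
Column maxima: Left → -6, Right → 8; minimax = -6.
Since maximin = minimax = -6, there is a saddle point and the value is -6.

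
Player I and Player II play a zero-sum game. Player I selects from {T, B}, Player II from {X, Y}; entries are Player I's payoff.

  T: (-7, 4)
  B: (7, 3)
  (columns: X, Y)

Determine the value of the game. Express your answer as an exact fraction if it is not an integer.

Row minima: T → -7, B → 3; maximin = 3.
Column maxima: X → 7, Y → 4; minimax = 4.
3 ≠ 4, so there is no saddle point; optimal play is mixed.
Let Player I play T with probability p. Expected payoff against X: (-7)p + 7(1−p) = −14p + 7; against Y: 4p + 3(1−p) = p + 3.
Setting these equal: −14p + 7 = p + 3 ⇒ −15p = -4 ⇒ p = 4/15, and the value is (-14)·(4/15) + 7 = 49/15.
For Player II: with q = P(X), equating T's and B's payoffs gives −11q + 4 = 4q + 3 ⇒ q = 1/15.

49/15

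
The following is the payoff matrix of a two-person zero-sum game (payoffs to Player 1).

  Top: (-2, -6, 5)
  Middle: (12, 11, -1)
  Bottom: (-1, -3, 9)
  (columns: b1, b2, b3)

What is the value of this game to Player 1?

Row minima: Top → -6, Middle → -1, Bottom → -3; maximin = -1.
Column maxima: b1 → 12, b2 → 11, b3 → 9; minimax = 9.
-1 ≠ 9, so there is no saddle point; optimal play is mixed.
Top is strictly dominated by Bottom, so Player 1 never plays it.
b1 is strictly dominated by b2 (it gives Player 1 strictly more in every row), so Player 2 never plays it.
On the remaining 2×2 (Middle, Bottom vs b2, b3):
Let Player 1 play Middle with probability p. Expected payoff against b2: 11p + (-3)(1−p) = 14p − 3; against b3: (-1)p + 9(1−p) = −10p + 9.
Setting these equal: 14p − 3 = −10p + 9 ⇒ 24p = 12 ⇒ p = 1/2, and the value is (14)·(1/2) − 3 = 4.
For Player 2: with q = P(b2), equating Middle's and Bottom's payoffs gives 12q − 1 = −12q + 9 ⇒ q = 5/12.

4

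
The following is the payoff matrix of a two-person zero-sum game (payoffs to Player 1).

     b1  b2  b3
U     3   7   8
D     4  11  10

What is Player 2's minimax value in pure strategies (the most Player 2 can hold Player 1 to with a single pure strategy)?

4

Column maxima: b1 → 4, b2 → 11, b3 → 10.
The smallest of these is 4.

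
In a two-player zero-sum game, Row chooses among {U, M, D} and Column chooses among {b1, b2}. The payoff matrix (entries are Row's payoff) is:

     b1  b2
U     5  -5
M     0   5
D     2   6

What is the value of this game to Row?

Row minima: U → -5, M → 0, D → 2; maximin = 2.
Column maxima: b1 → 5, b2 → 6; minimax = 5.
2 ≠ 5, so there is no saddle point; optimal play is mixed.
M is strictly dominated by D, so Row never plays it.
On the remaining 2×2 (U, D vs b1, b2):
Let Row play U with probability p. Expected payoff against b1: 5p + 2(1−p) = 3p + 2; against b2: (-5)p + 6(1−p) = −11p + 6.
Setting these equal: 3p + 2 = −11p + 6 ⇒ 14p = 4 ⇒ p = 2/7, and the value is (3)·(2/7) + 2 = 20/7.
For Column: with q = P(b1), equating U's and D's payoffs gives 10q − 5 = −4q + 6 ⇒ q = 11/14.

20/7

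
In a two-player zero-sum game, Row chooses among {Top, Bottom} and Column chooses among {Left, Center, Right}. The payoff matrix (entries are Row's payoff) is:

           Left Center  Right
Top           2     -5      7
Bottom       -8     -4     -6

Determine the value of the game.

-48/11

Row minima: Top → -5, Bottom → -8; maximin = -5.
Column maxima: Left → 2, Center → -4, Right → 7; minimax = -4.
-5 ≠ -4, so there is no saddle point; optimal play is mixed.
Right is strictly dominated by Left (it gives Row strictly more in every row), so Column never plays it.
On the remaining 2×2 (Top, Bottom vs Left, Center):
Let Row play Top with probability p. Expected payoff against Left: 2p + (-8)(1−p) = 10p − 8; against Center: (-5)p + (-4)(1−p) = −p − 4.
Setting these equal: 10p − 8 = −p − 4 ⇒ 11p = 4 ⇒ p = 4/11, and the value is (10)·(4/11) − 8 = -48/11.
For Column: with q = P(Left), equating Top's and Bottom's payoffs gives 7q − 5 = −4q − 4 ⇒ q = 1/11.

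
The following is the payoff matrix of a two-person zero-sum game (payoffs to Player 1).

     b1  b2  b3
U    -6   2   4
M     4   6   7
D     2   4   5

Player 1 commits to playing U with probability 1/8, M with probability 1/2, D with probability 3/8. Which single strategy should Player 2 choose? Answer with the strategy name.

b1

If Player 2 plays b1, Player 1's expected payoff is (1/8)·(-6) + (1/2)·4 + (3/8)·2 = 2.
If Player 2 plays b2, Player 1's expected payoff is (1/8)·2 + (1/2)·6 + (3/8)·4 = 19/4.
If Player 2 plays b3, Player 1's expected payoff is (1/8)·4 + (1/2)·7 + (3/8)·5 = 47/8.
Player 2 minimizes Player 1's payoff; the smallest is 2, so the best response is b1.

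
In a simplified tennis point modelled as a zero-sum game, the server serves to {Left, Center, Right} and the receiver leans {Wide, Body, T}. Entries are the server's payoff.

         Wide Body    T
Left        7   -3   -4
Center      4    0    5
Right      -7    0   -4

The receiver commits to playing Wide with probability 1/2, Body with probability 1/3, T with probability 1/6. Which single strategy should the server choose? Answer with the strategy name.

Expected payoff of Left: (1/2)·7 + (1/3)·(-3) + (1/6)·(-4) = 11/6.
Expected payoff of Center: (1/2)·4 + (1/3)·0 + (1/6)·5 = 17/6.
Expected payoff of Right: (1/2)·(-7) + (1/3)·0 + (1/6)·(-4) = -25/6.
The largest is 17/6, so the server's best response is Center.

Center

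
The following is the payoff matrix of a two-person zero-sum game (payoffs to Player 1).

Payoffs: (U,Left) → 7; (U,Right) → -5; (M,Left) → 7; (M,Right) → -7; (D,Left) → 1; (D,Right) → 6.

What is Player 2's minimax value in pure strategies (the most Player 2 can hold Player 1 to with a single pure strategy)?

6

Column maxima: Left → 7, Right → 6.
The smallest of these is 6.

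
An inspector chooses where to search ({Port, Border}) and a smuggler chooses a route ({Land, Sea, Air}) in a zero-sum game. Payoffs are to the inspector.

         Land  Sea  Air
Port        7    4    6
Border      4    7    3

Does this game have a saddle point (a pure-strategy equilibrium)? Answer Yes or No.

Row minima: Port → 4, Border → 3; maximin = 4.
Column maxima: Land → 7, Sea → 7, Air → 6; minimax = 6.
4 ≠ 6, so no pure-strategy equilibrium exists.

No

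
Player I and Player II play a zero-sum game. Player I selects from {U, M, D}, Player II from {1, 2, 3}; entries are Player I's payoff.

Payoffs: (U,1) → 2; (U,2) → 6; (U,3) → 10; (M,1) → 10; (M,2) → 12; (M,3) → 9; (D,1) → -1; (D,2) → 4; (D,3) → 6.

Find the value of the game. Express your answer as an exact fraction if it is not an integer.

82/9

Row minima: U → 2, M → 9, D → -1; maximin = 9.
Column maxima: 1 → 10, 2 → 12, 3 → 10; minimax = 10.
9 ≠ 10, so there is no saddle point; optimal play is mixed.
D is strictly dominated by U, so Player I never plays it.
2 is strictly dominated by 1 (it gives Player I strictly more in every row), so Player II never plays it.
On the remaining 2×2 (U, M vs 1, 3):
Let Player I play U with probability p. Expected payoff against 1: 2p + 10(1−p) = −8p + 10; against 3: 10p + 9(1−p) = p + 9.
Setting these equal: −8p + 10 = p + 9 ⇒ −9p = -1 ⇒ p = 1/9, and the value is (-8)·(1/9) + 10 = 82/9.
For Player II: with q = P(1), equating U's and M's payoffs gives −8q + 10 = q + 9 ⇒ q = 1/9.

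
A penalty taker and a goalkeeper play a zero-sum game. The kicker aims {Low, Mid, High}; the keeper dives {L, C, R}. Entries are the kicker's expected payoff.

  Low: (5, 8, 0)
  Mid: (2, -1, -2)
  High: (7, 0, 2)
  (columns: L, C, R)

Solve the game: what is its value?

Row minima: Low → 0, Mid → -2, High → 0; maximin = 0.
Column maxima: L → 7, C → 8, R → 2; minimax = 2.
0 ≠ 2, so there is no saddle point; optimal play is mixed.
Mid is strictly dominated by Low, so the kicker never plays it.
L is strictly dominated by R (it gives the kicker strictly more in every row), so the keeper never plays it.
On the remaining 2×2 (Low, High vs C, R):
Let the kicker play Low with probability p. Expected payoff against C: 8p + 0(1−p) = 8p; against R: 0p + 2(1−p) = −2p + 2.
Setting these equal: 8p = −2p + 2 ⇒ 10p = 2 ⇒ p = 1/5, and the value is (8)·(1/5) = 8/5.
For the keeper: with q = P(C), equating Low's and High's payoffs gives 8q = −2q + 2 ⇒ q = 1/5.

8/5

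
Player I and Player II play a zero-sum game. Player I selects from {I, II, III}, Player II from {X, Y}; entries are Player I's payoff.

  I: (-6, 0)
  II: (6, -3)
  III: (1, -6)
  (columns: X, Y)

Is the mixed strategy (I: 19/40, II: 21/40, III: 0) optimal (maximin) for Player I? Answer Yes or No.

Against X this mix gives (19/40)·(-6) + (21/40)·6 = 3/10.
Against Y this mix gives (19/40)·0 + (21/40)·(-3) = -63/40.
Player II will play Y, holding Player I to -63/40. Shifting weight toward the row that does better against Y would raise this floor (the equalizing mix achieves -6/5 against both Y and X), so the proposed strategy is not optimal.

No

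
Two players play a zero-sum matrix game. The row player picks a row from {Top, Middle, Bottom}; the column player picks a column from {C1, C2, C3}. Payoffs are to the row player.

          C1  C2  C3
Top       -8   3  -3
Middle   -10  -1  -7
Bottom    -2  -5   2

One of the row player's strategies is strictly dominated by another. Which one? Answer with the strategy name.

Top gives a strictly higher payoff than Middle against every column: -8 > -10, 3 > -1, -3 > -7.
So Middle is strictly dominated and the row player never plays it.

Middle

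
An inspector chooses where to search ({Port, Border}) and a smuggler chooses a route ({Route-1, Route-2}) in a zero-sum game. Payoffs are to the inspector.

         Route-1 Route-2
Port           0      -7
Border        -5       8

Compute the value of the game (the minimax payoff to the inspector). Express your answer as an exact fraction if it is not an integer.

-7/4

Row minima: Port → -7, Border → -5; maximin = -5.
Column maxima: Route-1 → 0, Route-2 → 8; minimax = 0.
-5 ≠ 0, so there is no saddle point; optimal play is mixed.
Let the inspector play Port with probability p. Expected payoff against Route-1: 0p + (-5)(1−p) = 5p − 5; against Route-2: (-7)p + 8(1−p) = −15p + 8.
Setting these equal: 5p − 5 = −15p + 8 ⇒ 20p = 13 ⇒ p = 13/20, and the value is (5)·(13/20) − 5 = -7/4.
For the smuggler: with q = P(Route-1), equating Port's and Border's payoffs gives 7q − 7 = −13q + 8 ⇒ q = 3/4.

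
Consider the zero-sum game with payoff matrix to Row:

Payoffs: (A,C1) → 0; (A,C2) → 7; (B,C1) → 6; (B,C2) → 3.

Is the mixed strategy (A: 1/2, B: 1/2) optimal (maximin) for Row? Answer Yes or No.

No

Against C1 this mix gives (1/2)·0 + (1/2)·6 = 3.
Against C2 this mix gives (1/2)·7 + (1/2)·3 = 5.
Column will play C1, holding Row to 3. Shifting weight toward the row that does better against C1 would raise this floor (the equalizing mix achieves 21/5 against both C1 and C2), so the proposed strategy is not optimal.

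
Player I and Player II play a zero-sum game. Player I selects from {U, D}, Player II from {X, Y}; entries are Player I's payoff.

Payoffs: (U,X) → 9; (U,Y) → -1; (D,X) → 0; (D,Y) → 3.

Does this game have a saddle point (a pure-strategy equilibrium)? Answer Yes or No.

Row minima: U → -1, D → 0; maximin = 0.
Column maxima: X → 9, Y → 3; minimax = 3.
0 ≠ 3, so no pure-strategy equilibrium exists.

No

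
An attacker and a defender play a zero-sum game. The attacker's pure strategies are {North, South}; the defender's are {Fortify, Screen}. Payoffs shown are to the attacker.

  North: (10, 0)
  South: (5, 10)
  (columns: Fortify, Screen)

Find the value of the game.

Row minima: North → 0, South → 5; maximin = 5.
Column maxima: Fortify → 10, Screen → 10; minimax = 10.
5 ≠ 10, so there is no saddle point; optimal play is mixed.
Let the attacker play North with probability p. Expected payoff against Fortify: 10p + 5(1−p) = 5p + 5; against Screen: 0p + 10(1−p) = −10p + 10.
Setting these equal: 5p + 5 = −10p + 10 ⇒ 15p = 5 ⇒ p = 1/3, and the value is (5)·(1/3) + 5 = 20/3.
For the defender: with q = P(Fortify), equating North's and South's payoffs gives 10q = −5q + 10 ⇒ q = 2/3.

20/3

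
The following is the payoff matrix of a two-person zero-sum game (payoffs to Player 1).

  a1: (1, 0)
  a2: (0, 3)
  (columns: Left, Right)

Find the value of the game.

3/4

Row minima: a1 → 0, a2 → 0; maximin = 0.
Column maxima: Left → 1, Right → 3; minimax = 1.
0 ≠ 1, so there is no saddle point; optimal play is mixed.
Let Player 1 play a1 with probability p. Expected payoff against Left: 1p + 0(1−p) = p; against Right: 0p + 3(1−p) = −3p + 3.
Setting these equal: p = −3p + 3 ⇒ 4p = 3 ⇒ p = 3/4, and the value is (1)·(3/4) = 3/4.
For Player 2: with q = P(Left), equating a1's and a2's payoffs gives q = −3q + 3 ⇒ q = 3/4.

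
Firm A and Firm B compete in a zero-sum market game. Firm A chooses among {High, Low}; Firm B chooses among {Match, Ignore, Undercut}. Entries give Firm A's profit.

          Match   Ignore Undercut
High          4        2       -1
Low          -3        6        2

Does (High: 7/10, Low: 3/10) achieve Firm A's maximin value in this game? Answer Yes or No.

No

Against Match this mix gives (7/10)·4 + (3/10)·(-3) = 19/10.
Against Ignore this mix gives (7/10)·2 + (3/10)·6 = 16/5.
Against Undercut this mix gives (7/10)·(-1) + (3/10)·2 = -1/10.
Firm B will play Undercut, holding Firm A to -1/10. Shifting weight toward the row that does better against Undercut would raise this floor (the equalizing mix achieves 1/2 against both Undercut and Match), so the proposed strategy is not optimal.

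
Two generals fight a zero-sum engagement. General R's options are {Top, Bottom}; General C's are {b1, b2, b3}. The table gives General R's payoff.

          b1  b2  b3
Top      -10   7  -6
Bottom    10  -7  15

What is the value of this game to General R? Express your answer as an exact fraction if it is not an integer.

Row minima: Top → -10, Bottom → -7; maximin = -7.
Column maxima: b1 → 10, b2 → 7, b3 → 15; minimax = 7.
-7 ≠ 7, so there is no saddle point; optimal play is mixed.
b3 is strictly dominated by b1 (it gives General R strictly more in every row), so General C never plays it.
On the remaining 2×2 (Top, Bottom vs b1, b2):
Let General R play Top with probability p. Expected payoff against b1: (-10)p + 10(1−p) = −20p + 10; against b2: 7p + (-7)(1−p) = 14p − 7.
Setting these equal: −20p + 10 = 14p − 7 ⇒ −34p = -17 ⇒ p = 1/2, and the value is (-20)·(1/2) + 10 = 0.
For General C: with q = P(b1), equating Top's and Bottom's payoffs gives −17q + 7 = 17q − 7 ⇒ q = 7/17.

0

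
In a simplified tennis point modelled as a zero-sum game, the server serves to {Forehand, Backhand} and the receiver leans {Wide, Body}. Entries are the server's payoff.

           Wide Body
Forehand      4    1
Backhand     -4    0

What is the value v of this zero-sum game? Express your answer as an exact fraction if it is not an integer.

Row minima: Forehand → 1, Backhand → -4; maximin = 1.
Column maxima: Wide → 4, Body → 1; minimax = 1.
Since maximin = minimax = 1, there is a saddle point and the value is 1.

1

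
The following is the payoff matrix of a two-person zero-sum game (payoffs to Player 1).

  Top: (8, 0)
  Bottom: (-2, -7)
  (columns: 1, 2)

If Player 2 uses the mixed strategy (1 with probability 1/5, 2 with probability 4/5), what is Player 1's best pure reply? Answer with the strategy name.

Top

Expected payoff of Top: (1/5)·8 + (4/5)·0 = 8/5.
Expected payoff of Bottom: (1/5)·(-2) + (4/5)·(-7) = -6.
The largest is 8/5, so Player 1's best response is Top.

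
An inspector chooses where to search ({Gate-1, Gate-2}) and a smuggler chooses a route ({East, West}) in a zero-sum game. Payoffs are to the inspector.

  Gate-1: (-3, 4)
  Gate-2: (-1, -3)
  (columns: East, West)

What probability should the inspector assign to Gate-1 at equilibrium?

2/9

Row minima: Gate-1 → -3, Gate-2 → -3; maximin = -3.
Column maxima: East → -1, West → 4; minimax = -1.
-3 ≠ -1, so there is no saddle point; optimal play is mixed.
Let the inspector play Gate-1 with probability p. Expected payoff against East: (-3)p + (-1)(1−p) = −2p − 1; against West: 4p + (-3)(1−p) = 7p − 3.
Setting these equal: −2p − 1 = 7p − 3 ⇒ −9p = -2 ⇒ p = 2/9, and the value is (-2)·(2/9) − 1 = -13/9.
For the smuggler: with q = P(East), equating Gate-1's and Gate-2's payoffs gives −7q + 4 = 2q − 3 ⇒ q = 7/9.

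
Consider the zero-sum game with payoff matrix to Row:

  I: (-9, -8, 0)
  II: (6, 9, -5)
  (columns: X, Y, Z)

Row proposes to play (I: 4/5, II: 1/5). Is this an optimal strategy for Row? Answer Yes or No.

Against X this mix gives (4/5)·(-9) + (1/5)·6 = -6.
Against Y this mix gives (4/5)·(-8) + (1/5)·9 = -23/5.
Against Z this mix gives (4/5)·0 + (1/5)·(-5) = -1.
Column will play X, holding Row to -6. Shifting weight toward the row that does better against X would raise this floor (the equalizing mix achieves -9/4 against both X and Z), so the proposed strategy is not optimal.

No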